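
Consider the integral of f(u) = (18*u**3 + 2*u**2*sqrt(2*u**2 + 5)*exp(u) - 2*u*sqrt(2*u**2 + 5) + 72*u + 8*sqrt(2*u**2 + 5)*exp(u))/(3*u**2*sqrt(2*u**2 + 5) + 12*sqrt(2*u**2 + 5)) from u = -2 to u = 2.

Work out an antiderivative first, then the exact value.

Antiderivative: F(u) = (9*sqrt(2*u**2 + 5) + 2*exp(u) - log(u**2/2 + 2))/3; value = -2*exp(-2)/3 + 2*exp(2)/3

Differentiate the proposed F(u) back; it has to land on f(u) exactly.
F(u) = (9*sqrt(2*u**2 + 5) + 2*exp(u) - log(u**2/2 + 2))/3 is an antiderivative of f.
Check: d/du[(9*sqrt(2*u**2 + 5) + 2*exp(u) - log(u**2/2 + 2))/3] = (18*u**3 + 2*u**2*sqrt(2*u**2 + 5)*exp(u) - 2*u*sqrt(2*u**2 + 5) + 72*u + 8*sqrt(2*u**2 + 5)*exp(u))/(3*u**2*sqrt(2*u**2 + 5) + 12*sqrt(2*u**2 + 5)) = f(u).
F(2) = -log(4)/3 + 2*exp(2)/3 + 3*sqrt(13); F(-2) = -log(4)/3 + 2*exp(-2)/3 + 3*sqrt(13).
Integral = F(2) - F(-2) = -2*exp(-2)/3 + 2*exp(2)/3.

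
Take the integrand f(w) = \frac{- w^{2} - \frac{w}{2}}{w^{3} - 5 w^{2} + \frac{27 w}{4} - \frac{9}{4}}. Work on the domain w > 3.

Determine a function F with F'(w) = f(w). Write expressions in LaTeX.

An antiderivative is F(w) = \frac{- 14 \log{\left(w - 3 \right)} + 10 \log{\left(w - \frac{3}{2} \right)} - \log{\left(w - \frac{1}{2} \right)}}{5}.

The denominator factors as \left(w - 3\right) \left(2 w - 3\right) \left(2 w - 1\right); partial fractions split f into directly integrable pieces: - \frac{2}{5 \left(2 w - 1\right)} + \frac{4}{2 w - 3} - \frac{14}{5 \left(w - 3\right)}.
Check: d/dw[\frac{- 14 \log{\left(w - 3 \right)} + 10 \log{\left(w - \frac{3}{2} \right)} - \log{\left(w - \frac{1}{2} \right)}}{5}] = \frac{- 4 w^{2} - 2 w}{4 w^{3} - 20 w^{2} + 27 w - 9}, which equals f(w).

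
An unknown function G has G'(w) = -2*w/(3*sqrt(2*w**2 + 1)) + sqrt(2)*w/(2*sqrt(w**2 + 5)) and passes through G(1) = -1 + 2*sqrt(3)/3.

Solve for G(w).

G(w) = sqrt(2)*sqrt(w**2 + 5)/2 - sqrt(2*w**2 + 1)/3 - 1

The integrand splits into summands that can be handled one at a time.
A general antiderivative is sqrt(w**2/2 + 5/2) - sqrt(2*w**2 + 1)/3 + C.
The condition gives C = -1 + 2*sqrt(3)/3 - (2*sqrt(3)/3) = -1.
So G(w) = sqrt(2)*sqrt(w**2 + 5)/2 - sqrt(2*w**2 + 1)/3 - 1.
Check: d/dw[sqrt(2)*sqrt(w**2 + 5)/2 - sqrt(2*w**2 + 1)/3 - 1] = (-4*w*sqrt(w**2 + 5) + 3*sqrt(2)*w*sqrt(2*w**2 + 1))/(6*sqrt(w**2 + 5)*sqrt(2*w**2 + 1)), which equals G'(w).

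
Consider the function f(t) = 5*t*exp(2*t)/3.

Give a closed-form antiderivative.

An antiderivative is F(t) = 5*t*exp(2*t)/6 - 5*exp(2*t)/12.

f has the shape u'v + uv' for u = 5*t/6 - 5/12 and v = exp(2*t) — it is the derivative of the product u*v.
Check: d/dt[5*t*exp(2*t)/6 - 5*exp(2*t)/12] = 5*t*exp(2*t)/3 = f(t).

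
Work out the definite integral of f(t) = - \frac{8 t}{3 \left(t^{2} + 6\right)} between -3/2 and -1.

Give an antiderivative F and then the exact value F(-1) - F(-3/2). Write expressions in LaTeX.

f matches the chain-rule pattern g'(h)*h' with inner function h(t) = \frac{t^{2}}{2} + 3; substituting u = h(t) collapses the integral.
F(t) = - \frac{4 \log{\left(\frac{t^{2}}{2} + 3 \right)}}{3} is an antiderivative of f.
Check: d/dt[- \frac{4 \log{\left(\frac{t^{2}}{2} + 3 \right)}}{3}] = - \frac{8 t}{3 t^{2} + 18}, which equals f(t).
F(-1) = - \frac{4 \log{\left(\frac{7}{2} \right)}}{3}; F(-3/2) = - \frac{4 \log{\left(\frac{33}{8} \right)}}{3}.
Integral = F(-1) - F(-3/2) = - \frac{4 \log{\left(\frac{7}{2} \right)}}{3} + \frac{4 \log{\left(\frac{33}{8} \right)}}{3}.

Antiderivative: F(t) = - \frac{4 \log{\left(\frac{t^{2}}{2} + 3 \right)}}{3}; value = - \frac{4 \log{\left(\frac{7}{2} \right)}}{3} + \frac{4 \log{\left(\frac{33}{8} \right)}}{3}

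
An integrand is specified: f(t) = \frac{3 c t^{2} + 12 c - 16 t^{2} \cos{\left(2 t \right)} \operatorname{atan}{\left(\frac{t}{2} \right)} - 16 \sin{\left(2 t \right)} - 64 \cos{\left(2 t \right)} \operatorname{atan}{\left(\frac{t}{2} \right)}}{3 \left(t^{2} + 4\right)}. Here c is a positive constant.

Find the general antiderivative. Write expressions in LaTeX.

F(t) = c t - \frac{8 \sin{\left(2 t \right)} \operatorname{atan}{\left(\frac{t}{2} \right)}}{3} + C

A first test for any F(t): its t-derivative must equal f(t) identically.
Check: d/dt[c t - \frac{8 \sin{\left(2 t \right)} \operatorname{atan}{\left(\frac{t}{2} \right)}}{3}] = \frac{3 c t^{2} + 12 c - 16 t^{2} \cos{\left(2 t \right)} \operatorname{atan}{\left(\frac{t}{2} \right)} - 16 \sin{\left(2 t \right)} - 64 \cos{\left(2 t \right)} \operatorname{atan}{\left(\frac{t}{2} \right)}}{3 t^{2} + 12}, which equals f(t).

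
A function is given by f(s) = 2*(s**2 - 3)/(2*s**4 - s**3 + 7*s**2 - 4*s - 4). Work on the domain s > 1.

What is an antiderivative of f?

The denominator factors as (s - 1)*(2*s + 1)*(s**2 + 4); partial fractions split f into directly integrable pieces: -14*(s - 9)/(85*(s**2 + 4)) + 44/(51*(2*s + 1)) - 4/(15*(s - 1)).
Check: d/ds[(-68*log(s - 1) + 110*log(s + 1/2) - 21*log(s**2 + 4) + 189*atan(s/2))/255] = (2*s**2 - 6)/(2*s**4 - s**3 + 7*s**2 - 4*s - 4), which equals f(s).

An antiderivative is F(s) = (-68*log(s - 1) + 110*log(s + 1/2) - 21*log(s**2 + 4) + 189*atan(s/2))/255.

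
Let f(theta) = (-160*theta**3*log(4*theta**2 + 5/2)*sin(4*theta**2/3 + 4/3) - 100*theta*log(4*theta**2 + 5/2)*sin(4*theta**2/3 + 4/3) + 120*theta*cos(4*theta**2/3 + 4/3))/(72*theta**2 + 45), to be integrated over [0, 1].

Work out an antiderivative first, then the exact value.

Antiderivative: F(theta) = 5*log(4*theta**2 + 5/2)*cos(4*theta**2/3 + 4/3)/6; value = 5*log(13/2)*cos(8/3)/6 - 5*log(5/2)*cos(4/3)/6

f has the shape u'v + uv' for u = 5*cos(4*theta**2/3 + 4/3)/6 and v = log(4*theta**2 + 5/2) — it is the derivative of the product u*v.
F(theta) = 5*log(4*theta**2 + 5/2)*cos(4*theta**2/3 + 4/3)/6 is an antiderivative of f.
Check: d/dtheta[5*log(4*theta**2 + 5/2)*cos(4*theta**2/3 + 4/3)/6] = (-160*theta**3*log(4*theta**2 + 5/2)*sin(4*theta**2/3 + 4/3) - 100*theta*log(4*theta**2 + 5/2)*sin(4*theta**2/3 + 4/3) + 120*theta*cos(4*theta**2/3 + 4/3))/(72*theta**2 + 45) = f(theta).
F(1) = 5*log(13/2)*cos(8/3)/6; F(0) = 5*log(5/2)*cos(4/3)/6.
Integral = F(1) - F(0) = 5*log(13/2)*cos(8/3)/6 - 5*log(5/2)*cos(4/3)/6.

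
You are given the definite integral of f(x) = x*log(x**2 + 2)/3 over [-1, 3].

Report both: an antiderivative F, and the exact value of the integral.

For F(x) to be correct the identity F'(x) - f(x) = 0 must hold.
F(x) = x**2*log(x**2 + 2)/6 - x**2/6 + log(x**2 + 2)/3 is an antiderivative of f.
Check: d/dx[x**2*log(x**2 + 2)/6 - x**2/6 + log(x**2 + 2)/3] = x*log(x**2 + 2)/3 = f(x).
F(3) = -3/2 + 11*log(11)/6; F(-1) = -1/6 + log(3)/2.
Integral = F(3) - F(-1) = -4/3 - log(3)/2 + 11*log(11)/6.

Antiderivative: F(x) = x**2*log(x**2 + 2)/6 - x**2/6 + log(x**2 + 2)/3; value = -4/3 - log(3)/2 + 11*log(11)/6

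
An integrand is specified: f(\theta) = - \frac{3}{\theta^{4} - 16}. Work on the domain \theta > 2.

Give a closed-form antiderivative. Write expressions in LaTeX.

An antiderivative is F(\theta) = \frac{3 \left(- \log{\left(\theta - 2 \right)} + \log{\left(\theta + 2 \right)} + 2 \operatorname{atan}{\left(\frac{\theta}{2} \right)}\right)}{32}.

The denominator factors as \left(\theta - 2\right) \left(\theta + 2\right) \left(\theta^{2} + 4\right); partial fractions split f into directly integrable pieces: \frac{3}{8 \left(\theta^{2} + 4\right)} + \frac{3}{32 \left(\theta + 2\right)} - \frac{3}{32 \left(\theta - 2\right)}.
Check: d/d\theta[\frac{3 \left(- \log{\left(\theta - 2 \right)} + \log{\left(\theta + 2 \right)} + 2 \operatorname{atan}{\left(\frac{\theta}{2} \right)}\right)}{32}] = - \frac{3}{\theta^{4} - 16} = f(\theta).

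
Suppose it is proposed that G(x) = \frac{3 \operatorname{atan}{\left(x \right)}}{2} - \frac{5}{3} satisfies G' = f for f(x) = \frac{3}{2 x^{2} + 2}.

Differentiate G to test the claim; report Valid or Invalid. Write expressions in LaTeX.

d/dx[G] = \frac{3}{2 x^{2} + 2}
This equals f(x) exactly, so the claim holds.

Valid - the claim checks out under differentiation.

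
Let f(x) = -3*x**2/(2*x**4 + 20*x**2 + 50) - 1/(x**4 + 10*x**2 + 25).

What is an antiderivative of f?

Integrate term by term and add the pieces.
Check: d/dx[13*x/(20*x**2 + 100) - 17*sqrt(5)*atan(sqrt(5)*x/5)/100] = (-3*x**2 - 2)/(2*x**4 + 20*x**2 + 50), which equals f(x).

An antiderivative is F(x) = 13*x/(20*x**2 + 100) - 17*sqrt(5)*atan(sqrt(5)*x/5)/100.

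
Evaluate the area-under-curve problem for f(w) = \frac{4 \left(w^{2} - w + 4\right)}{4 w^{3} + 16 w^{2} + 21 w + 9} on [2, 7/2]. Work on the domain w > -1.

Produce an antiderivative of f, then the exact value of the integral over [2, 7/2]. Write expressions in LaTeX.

The denominator factors as \left(w + 1\right) \left(2 w + 3\right)^{2}; partial fractions split f into directly integrable pieces: - \frac{46}{2 w + 3} - \frac{62}{\left(2 w + 3\right)^{2}} + \frac{24}{w + 1}.
F(w) = \frac{48 w \log{\left(w + 1 \right)} - 46 w \log{\left(w + \frac{3}{2} \right)} + 72 \log{\left(w + 1 \right)} - 69 \log{\left(w + \frac{3}{2} \right)} + 31}{2 w + 3} is an antiderivative of f.
Check: d/dw[\frac{48 w \log{\left(w + 1 \right)} - 46 w \log{\left(w + \frac{3}{2} \right)} + 72 \log{\left(w + 1 \right)} - 69 \log{\left(w + \frac{3}{2} \right)} + 31}{2 w + 3}] = \frac{4 w^{2} - 4 w + 16}{4 w^{3} + 16 w^{2} + 21 w + 9}, which equals f(w).
F(7/2) = - 23 \log{\left(5 \right)} + \frac{31}{10} + 24 \log{\left(\frac{9}{2} \right)}; F(2) = - 23 \log{\left(\frac{7}{2} \right)} + \frac{31}{7} + 24 \log{\left(3 \right)}.
Integral = F(7/2) - F(2) = - 23 \log{\left(5 \right)} - 24 \log{\left(3 \right)} - \frac{93}{70} + 23 \log{\left(\frac{7}{2} \right)} + 24 \log{\left(\frac{9}{2} \right)}.

Antiderivative: F(w) = \frac{48 w \log{\left(w + 1 \right)} - 46 w \log{\left(w + \frac{3}{2} \right)} + 72 \log{\left(w + 1 \right)} - 69 \log{\left(w + \frac{3}{2} \right)} + 31}{2 w + 3}; value = - 23 \log{\left(5 \right)} - 24 \log{\left(3 \right)} - \frac{93}{70} + 23 \log{\left(\frac{7}{2} \right)} + 24 \log{\left(\frac{9}{2} \right)}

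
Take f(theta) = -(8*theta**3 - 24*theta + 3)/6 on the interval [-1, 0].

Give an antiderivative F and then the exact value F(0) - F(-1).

Antiderivative: F(theta) = theta*(-2*theta**3 + 12*theta - 3)/6; value = -13/6

For F(theta) to be correct the identity F'(theta) - f(theta) = 0 must hold.
F(theta) = theta*(-2*theta**3 + 12*theta - 3)/6 is an antiderivative of f.
Check: d/dtheta[theta*(-2*theta**3 + 12*theta - 3)/6] = -4*theta**3/3 + 4*theta - 1/2, which equals f(theta).
F(0) = 0; F(-1) = 13/6.
Integral = F(0) - F(-1) = -13/6.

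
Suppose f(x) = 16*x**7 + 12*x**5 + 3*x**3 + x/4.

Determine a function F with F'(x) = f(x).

f matches the chain-rule pattern g'(h)*h' with inner function h(x) = -x**2 - 1/4; substituting u = h(x) collapses the integral.
Check: d/dx[2*(-x**2 - 1/4)**4] = 16*x**7 + 12*x**5 + 3*x**3 + x/4 = f(x).

An antiderivative is F(x) = 2*(-x**2 - 1/4)**4.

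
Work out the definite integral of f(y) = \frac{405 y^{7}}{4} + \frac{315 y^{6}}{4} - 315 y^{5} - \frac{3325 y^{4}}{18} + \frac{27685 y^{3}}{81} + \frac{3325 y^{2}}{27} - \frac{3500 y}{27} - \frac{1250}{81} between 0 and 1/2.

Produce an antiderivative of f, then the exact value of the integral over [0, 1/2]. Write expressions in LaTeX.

Antiderivative: F(y) = \frac{405 y^{8}}{32} + \frac{45 y^{7}}{4} - \frac{105 y^{6}}{2} - \frac{665 y^{5}}{18} + \frac{27685 y^{4}}{324} + \frac{3325 y^{3}}{81} - \frac{1750 y^{2}}{27} - \frac{1250 y}{81}; value = - \frac{10142795}{663552}

The substitution u = - \frac{3 y^{2}}{2} - \frac{y}{3} + \frac{5}{3} works: f is exactly (dF/du)*(du/dy) for that inner function.
F(y) = \frac{405 y^{8}}{32} + \frac{45 y^{7}}{4} - \frac{105 y^{6}}{2} - \frac{665 y^{5}}{18} + \frac{27685 y^{4}}{324} + \frac{3325 y^{3}}{81} - \frac{1750 y^{2}}{27} - \frac{1250 y}{81} is an antiderivative of f.
Check: d/dy[\frac{405 y^{8}}{32} + \frac{45 y^{7}}{4} - \frac{105 y^{6}}{2} - \frac{665 y^{5}}{18} + \frac{27685 y^{4}}{324} + \frac{3325 y^{3}}{81} - \frac{1750 y^{2}}{27} - \frac{1250 y}{81}] = \frac{405 y^{7}}{4} + \frac{315 y^{6}}{4} - 315 y^{5} - \frac{3325 y^{4}}{18} + \frac{27685 y^{3}}{81} + \frac{3325 y^{2}}{27} - \frac{3500 y}{27} - \frac{1250}{81} = f(y).
F(1/2) = - \frac{10142795}{663552}; F(0) = 0.
Integral = F(1/2) - F(0) = - \frac{10142795}{663552}.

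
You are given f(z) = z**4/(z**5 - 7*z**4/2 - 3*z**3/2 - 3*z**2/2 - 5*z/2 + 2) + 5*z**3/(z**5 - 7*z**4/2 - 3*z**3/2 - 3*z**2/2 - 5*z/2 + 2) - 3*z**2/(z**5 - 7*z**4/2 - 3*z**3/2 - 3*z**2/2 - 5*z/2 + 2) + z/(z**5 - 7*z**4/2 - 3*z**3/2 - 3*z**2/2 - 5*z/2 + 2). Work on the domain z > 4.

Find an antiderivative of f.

An antiderivative is F(z) = 152*log(z - 4)/85 - log(z - 1/2)/15 - 8*log(z + 1)/15 - 8*log(z**2 + 1)/85 + 72*atan(z)/85.

Factor the denominator ((z - 4)*(z + 1)*(2*z - 1)*(z**2 + 1)) and decompose: f = -8*(2*z - 9)/(85*(z**2 + 1)) - 2/(15*(2*z - 1)) - 8/(15*(z + 1)) + 152/(85*(z - 4)); each piece integrates to a log, atan, or power term.
Check: d/dz[152*log(z - 4)/85 - log(z - 1/2)/15 - 8*log(z + 1)/15 - 8*log(z**2 + 1)/85 + 72*atan(z)/85] = (2*z**4 + 10*z**3 - 6*z**2 + 2*z)/(2*z**5 - 7*z**4 - 3*z**3 - 3*z**2 - 5*z + 4), which equals f(z).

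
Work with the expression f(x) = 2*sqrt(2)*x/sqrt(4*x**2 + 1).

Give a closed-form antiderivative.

An antiderivative is F(x) = sqrt(2*x**2 + 1/2).

The substitution u = 2*x**2 + 1/2 works: f is exactly (dF/du)*(du/dx) for that inner function.
Check: d/dx[sqrt(2*x**2 + 1/2)] = 2*sqrt(2)*x/sqrt(4*x**2 + 1) = f(x).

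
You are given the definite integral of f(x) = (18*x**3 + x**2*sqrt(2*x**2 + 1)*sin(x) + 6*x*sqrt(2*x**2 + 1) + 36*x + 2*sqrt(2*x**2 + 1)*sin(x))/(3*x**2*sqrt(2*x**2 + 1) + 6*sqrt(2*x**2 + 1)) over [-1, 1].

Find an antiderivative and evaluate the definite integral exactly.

Antiderivative: F(x) = -(-9*sqrt(2*x**2 + 1) - 3*log(x**2 + 2) + cos(x))/3; value = 0

A candidate is checked by its d/dx: the result must match f(x).
F(x) = -(-9*sqrt(2*x**2 + 1) - 3*log(x**2 + 2) + cos(x))/3 is an antiderivative of f.
Check: d/dx[-(-9*sqrt(2*x**2 + 1) - 3*log(x**2 + 2) + cos(x))/3] = (18*x**3 + x**2*sqrt(2*x**2 + 1)*sin(x) + 6*x*sqrt(2*x**2 + 1) + 36*x + 2*sqrt(2*x**2 + 1)*sin(x))/(3*x**2*sqrt(2*x**2 + 1) + 6*sqrt(2*x**2 + 1)) = f(x).
F(1) = -cos(1)/3 + log(3) + 3*sqrt(3); F(-1) = -cos(1)/3 + log(3) + 3*sqrt(3).
Integral = F(1) - F(-1) = 0.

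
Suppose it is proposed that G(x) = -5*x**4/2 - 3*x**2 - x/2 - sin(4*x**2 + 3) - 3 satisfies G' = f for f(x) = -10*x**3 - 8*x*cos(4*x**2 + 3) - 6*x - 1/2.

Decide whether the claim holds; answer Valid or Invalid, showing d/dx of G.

d/dx[G] = -10*x**3 - 8*x*cos(4*x**2 + 3) - 6*x - 1/2
This equals f(x) exactly, so the claim holds.

Valid: G'(x) = f(x).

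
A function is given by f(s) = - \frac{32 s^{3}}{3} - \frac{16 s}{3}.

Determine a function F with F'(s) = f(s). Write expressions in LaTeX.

An antiderivative is F(s) = - \frac{2 \left(- 2 s^{2} - 1\right)^{2}}{3}.

f matches the chain-rule pattern g'(h)*h' with inner function h(s) = - \frac{4 s^{2}}{3} - \frac{2}{3}; substituting u = h(s) collapses the integral.
Check: d/ds[- \frac{2 \left(- 2 s^{2} - 1\right)^{2}}{3}] = - \frac{32 s^{3}}{3} - \frac{16 s}{3} = f(s).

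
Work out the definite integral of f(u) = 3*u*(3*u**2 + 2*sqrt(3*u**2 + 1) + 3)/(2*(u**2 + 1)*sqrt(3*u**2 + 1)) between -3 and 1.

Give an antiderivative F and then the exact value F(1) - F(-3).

Antiderivative: F(u) = 3*sqrt(3*u**2 + 1)/2 + 3*log(3*u**2 + 3)/2; value = -3*sqrt(7) - 3*log(30)/2 + 3*log(6)/2 + 3

Since d/du undoes antidifferentiation here, F'(u) = f(u) is required of F(u).
F(u) = 3*sqrt(3*u**2 + 1)/2 + 3*log(3*u**2 + 3)/2 is an antiderivative of f.
Check: d/du[3*sqrt(3*u**2 + 1)/2 + 3*log(3*u**2 + 3)/2] = (9*u**3 + 6*u*sqrt(3*u**2 + 1) + 9*u)/(2*u**2*sqrt(3*u**2 + 1) + 2*sqrt(3*u**2 + 1)), which equals f(u).
F(1) = 3*log(6)/2 + 3; F(-3) = 3*log(30)/2 + 3*sqrt(7).
Integral = F(1) - F(-3) = -3*sqrt(7) - 3*log(30)/2 + 3*log(6)/2 + 3.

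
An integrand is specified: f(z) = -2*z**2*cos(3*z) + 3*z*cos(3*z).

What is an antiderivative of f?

The integrand splits into summands that can be handled one at a time.
Check: d/dz[-2*z**2*sin(3*z)/3 + z*sin(3*z) - 4*z*cos(3*z)/9 + 4*sin(3*z)/27 + cos(3*z)/3] = -2*z**2*cos(3*z) + 3*z*cos(3*z) = f(z).

An antiderivative is F(z) = -2*z**2*sin(3*z)/3 + z*sin(3*z) - 4*z*cos(3*z)/9 + 4*sin(3*z)/27 + cos(3*z)/3.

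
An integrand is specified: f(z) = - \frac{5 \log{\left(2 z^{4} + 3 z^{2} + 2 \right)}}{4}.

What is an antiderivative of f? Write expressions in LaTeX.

Whatever form F(z) takes, F'(z) = f(z) is non-negotiable.
Check: d/dz[- \frac{5 z \log{\left(2 z^{4} + 3 z^{2} + 2 \right)}}{4} + 5 z + \frac{5 \sqrt{2} \log{\left(z^{2} - \frac{\sqrt{2} z}{2} + 1 \right)}}{16} - \frac{5 \sqrt{2} \log{\left(z^{2} + \frac{\sqrt{2} z}{2} + 1 \right)}}{16} - \frac{5 \sqrt{14} \operatorname{atan}{\left(\frac{2 \sqrt{14} z}{7} - \frac{\sqrt{7}}{7} \right)}}{8} - \frac{5 \sqrt{14} \operatorname{atan}{\left(\frac{2 \sqrt{14} z}{7} + \frac{\sqrt{7}}{7} \right)}}{8}] = - \frac{5 \log{\left(2 z^{4} + 3 z^{2} + 2 \right)}}{4} = f(z).

An antiderivative is F(z) = - \frac{5 z \log{\left(2 z^{4} + 3 z^{2} + 2 \right)}}{4} + 5 z + \frac{5 \sqrt{2} \log{\left(z^{2} - \frac{\sqrt{2} z}{2} + 1 \right)}}{16} - \frac{5 \sqrt{2} \log{\left(z^{2} + \frac{\sqrt{2} z}{2} + 1 \right)}}{16} - \frac{5 \sqrt{14} \operatorname{atan}{\left(\frac{2 \sqrt{14} z}{7} - \frac{\sqrt{7}}{7} \right)}}{8} - \frac{5 \sqrt{14} \operatorname{atan}{\left(\frac{2 \sqrt{14} z}{7} + \frac{\sqrt{7}}{7} \right)}}{8}.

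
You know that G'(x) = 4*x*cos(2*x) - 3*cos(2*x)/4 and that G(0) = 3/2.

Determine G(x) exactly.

The integrand splits into summands that can be handled one at a time.
A general antiderivative is 2*x*sin(2*x) - 3*sin(2*x)/8 + cos(2*x) + C.
The condition gives C = 3/2 - (1) = 1/2.
So G(x) = (16*x*sin(2*x) - 3*sin(2*x) + 8*cos(2*x) + 4)/8.
Check: d/dx[(16*x*sin(2*x) - 3*sin(2*x) + 8*cos(2*x) + 4)/8] = 4*x*cos(2*x) - 3*cos(2*x)/4 = G'(x).

G(x) = (16*x*sin(2*x) - 3*sin(2*x) + 8*cos(2*x) + 4)/8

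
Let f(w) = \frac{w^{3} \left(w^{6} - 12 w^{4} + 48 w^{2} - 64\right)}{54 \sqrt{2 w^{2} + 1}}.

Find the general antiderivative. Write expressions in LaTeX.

f has the shape u'v + uv' for u = \frac{\sqrt{2 w^{2} + 1}}{12} and v = \left(\frac{w^{2}}{3} - \frac{4}{3}\right)^{4} — it is the derivative of the product u*v.
Check: d/dw[\frac{w^{8} \sqrt{2 w^{2} + 1}}{972} - \frac{4 w^{6} \sqrt{2 w^{2} + 1}}{243} + \frac{8 w^{4} \sqrt{2 w^{2} + 1}}{81} - \frac{64 w^{2} \sqrt{2 w^{2} + 1}}{243} + \frac{64 \sqrt{2 w^{2} + 1}}{243}] = \frac{w^{9} - 12 w^{7} + 48 w^{5} - 64 w^{3}}{54 \sqrt{2 w^{2} + 1}}, which equals f(w).

F(w) = \frac{w^{8} \sqrt{2 w^{2} + 1}}{972} - \frac{4 w^{6} \sqrt{2 w^{2} + 1}}{243} + \frac{8 w^{4} \sqrt{2 w^{2} + 1}}{81} - \frac{64 w^{2} \sqrt{2 w^{2} + 1}}{243} + \frac{64 \sqrt{2 w^{2} + 1}}{243} + C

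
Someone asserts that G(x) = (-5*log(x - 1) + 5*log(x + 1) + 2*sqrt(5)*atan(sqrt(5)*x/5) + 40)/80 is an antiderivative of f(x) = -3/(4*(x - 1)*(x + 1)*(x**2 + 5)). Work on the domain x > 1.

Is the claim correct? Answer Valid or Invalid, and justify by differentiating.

Valid: G'(x) = f(x).

d/dx[G] = -3/(4*x**4 + 16*x**2 - 20)
This equals f(x) exactly, so the claim holds.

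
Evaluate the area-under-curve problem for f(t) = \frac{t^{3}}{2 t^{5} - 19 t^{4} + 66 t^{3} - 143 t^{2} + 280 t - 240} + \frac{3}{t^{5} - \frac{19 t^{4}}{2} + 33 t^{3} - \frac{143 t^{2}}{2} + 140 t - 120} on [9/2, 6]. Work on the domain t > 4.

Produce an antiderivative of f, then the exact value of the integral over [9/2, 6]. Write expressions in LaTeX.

Factor the denominator (\left(t - 4\right)^{2} \left(2 t - 3\right) \left(t^{2} + 5\right)) and decompose: f = - \frac{73 t + 124}{1827 \left(t^{2} + 5\right)} + \frac{6}{29 \left(2 t - 3\right)} - \frac{4}{63 \left(t - 4\right)} + \frac{2}{3 \left(t - 4\right)^{2}}; each piece integrates to a log, atan, or power term.
F(t) = \frac{- 1160 \left(t - 4\right) \log{\left(t - 4 \right)} + 1890 \left(t - 4\right) \log{\left(t - \frac{3}{2} \right)} - 365 \left(t - 4\right) \log{\left(t^{2} + 5 \right)} - 248 \sqrt{5} \left(t - 4\right) \operatorname{atan}{\left(\frac{\sqrt{5} t}{5} \right)} - 12180}{18270 \left(t - 4\right)} is an antiderivative of f.
Check: d/dt[\frac{- 1160 \left(t - 4\right) \log{\left(t - 4 \right)} + 1890 \left(t - 4\right) \log{\left(t - \frac{3}{2} \right)} - 365 \left(t - 4\right) \log{\left(t^{2} + 5 \right)} - 248 \sqrt{5} \left(t - 4\right) \operatorname{atan}{\left(\frac{\sqrt{5} t}{5} \right)} - 12180}{18270 \left(t - 4\right)}] = \frac{t^{3} + 6}{2 t^{5} - 19 t^{4} + 66 t^{3} - 143 t^{2} + 280 t - 240}, which equals f(t).
F(6) = - \frac{1}{3} - \frac{73 \log{\left(41 \right)}}{3654} - \frac{4 \log{\left(2 \right)}}{63} - \frac{124 \sqrt{5} \operatorname{atan}{\left(\frac{6 \sqrt{5}}{5} \right)}}{9135} + \frac{3 \log{\left(\frac{9}{2} \right)}}{29}; F(9/2) = - \frac{4}{3} - \frac{73 \log{\left(\frac{101}{4} \right)}}{3654} - \frac{124 \sqrt{5} \operatorname{atan}{\left(\frac{9 \sqrt{5}}{10} \right)}}{9135} + \frac{4 \log{\left(2 \right)}}{63} + \frac{3 \log{\left(3 \right)}}{29}.
Integral = F(6) - F(9/2) = - \frac{3 \log{\left(3 \right)}}{29} - \frac{8 \log{\left(2 \right)}}{63} - \frac{73 \log{\left(41 \right)}}{3654} - \frac{124 \sqrt{5} \operatorname{atan}{\left(\frac{6 \sqrt{5}}{5} \right)}}{9135} + \frac{124 \sqrt{5} \operatorname{atan}{\left(\frac{9 \sqrt{5}}{10} \right)}}{9135} + \frac{73 \log{\left(\frac{101}{4} \right)}}{3654} + \frac{3 \log{\left(\frac{9}{2} \right)}}{29} + 1.

Antiderivative: F(t) = \frac{- 1160 \left(t - 4\right) \log{\left(t - 4 \right)} + 1890 \left(t - 4\right) \log{\left(t - \frac{3}{2} \right)} - 365 \left(t - 4\right) \log{\left(t^{2} + 5 \right)} - 248 \sqrt{5} \left(t - 4\right) \operatorname{atan}{\left(\frac{\sqrt{5} t}{5} \right)} - 12180}{18270 \left(t - 4\right)}; value = - \frac{3 \log{\left(3 \right)}}{29} - \frac{8 \log{\left(2 \right)}}{63} - \frac{73 \log{\left(41 \right)}}{3654} - \frac{124 \sqrt{5} \operatorname{atan}{\left(\frac{6 \sqrt{5}}{5} \right)}}{9135} + \frac{124 \sqrt{5} \operatorname{atan}{\left(\frac{9 \sqrt{5}}{10} \right)}}{9135} + \frac{73 \log{\left(\frac{101}{4} \right)}}{3654} + \frac{3 \log{\left(\frac{9}{2} \right)}}{29} + 1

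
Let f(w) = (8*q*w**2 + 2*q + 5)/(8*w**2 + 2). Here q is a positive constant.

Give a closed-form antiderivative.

Any candidate F(w) must reproduce f(w) exactly when differentiated.
Check: d/dw[(4*q*w + 5*atan(2*w))/4] = (8*q*w**2 + 2*q + 5)/(8*w**2 + 2) = f(w).

An antiderivative is F(w) = (4*q*w + 5*atan(2*w))/4.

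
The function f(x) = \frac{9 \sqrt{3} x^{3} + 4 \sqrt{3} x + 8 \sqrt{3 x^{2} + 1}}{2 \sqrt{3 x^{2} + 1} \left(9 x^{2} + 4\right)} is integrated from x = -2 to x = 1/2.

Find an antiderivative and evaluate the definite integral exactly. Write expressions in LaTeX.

Antiderivative: F(x) = \frac{\sqrt{x^{2} + \frac{1}{3}}}{2} + \frac{2 \operatorname{atan}{\left(\frac{3 x}{2} \right)}}{3}; value = - \frac{\sqrt{39}}{6} + \frac{\sqrt{21}}{12} + \frac{2 \operatorname{atan}{\left(\frac{3}{4} \right)}}{3} + \frac{2 \operatorname{atan}{\left(3 \right)}}{3}

Differentiate the proposed F(x) back; it has to land on f(x) exactly.
F(x) = \frac{\sqrt{x^{2} + \frac{1}{3}}}{2} + \frac{2 \operatorname{atan}{\left(\frac{3 x}{2} \right)}}{3} is an antiderivative of f.
Check: d/dx[\frac{\sqrt{x^{2} + \frac{1}{3}}}{2} + \frac{2 \operatorname{atan}{\left(\frac{3 x}{2} \right)}}{3}] = \frac{9 \sqrt{3} x^{3} + 4 \sqrt{3} x + 8 \sqrt{3 x^{2} + 1}}{18 x^{2} \sqrt{3 x^{2} + 1} + 8 \sqrt{3 x^{2} + 1}}, which equals f(x).
F(1/2) = \frac{\sqrt{21}}{12} + \frac{2 \operatorname{atan}{\left(\frac{3}{4} \right)}}{3}; F(-2) = - \frac{2 \operatorname{atan}{\left(3 \right)}}{3} + \frac{\sqrt{39}}{6}.
Integral = F(1/2) - F(-2) = - \frac{\sqrt{39}}{6} + \frac{\sqrt{21}}{12} + \frac{2 \operatorname{atan}{\left(\frac{3}{4} \right)}}{3} + \frac{2 \operatorname{atan}{\left(3 \right)}}{3}.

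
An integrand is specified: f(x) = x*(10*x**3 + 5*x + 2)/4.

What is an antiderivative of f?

A candidate is checked by its d/dx: the result must match f(x).
Check: d/dx[x**2*(6*x**3 + 5*x + 3)/12] = 5*x**4/2 + 5*x**2/4 + x/2, which equals f(x).

An antiderivative is F(x) = x**2*(6*x**3 + 5*x + 3)/12.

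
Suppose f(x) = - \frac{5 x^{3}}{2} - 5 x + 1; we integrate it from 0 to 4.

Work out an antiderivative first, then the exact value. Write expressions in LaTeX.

Integrate term by term and add the pieces.
F(x) = \frac{x \left(- 5 x^{3} - 20 x + 8\right)}{8} is an antiderivative of f.
Check: d/dx[\frac{x \left(- 5 x^{3} - 20 x + 8\right)}{8}] = - \frac{5 x^{3}}{2} - 5 x + 1 = f(x).
F(4) = -196; F(0) = 0.
Integral = F(4) - F(0) = -196.

Antiderivative: F(x) = \frac{x \left(- 5 x^{3} - 20 x + 8\right)}{8}; value = -196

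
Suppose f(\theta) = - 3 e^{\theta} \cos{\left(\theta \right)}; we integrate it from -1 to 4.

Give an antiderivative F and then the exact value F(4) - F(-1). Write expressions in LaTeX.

An antiderivative F(\theta) passes only if d/d\theta[F] lands on f(\theta) exactly.
F(\theta) = - \frac{3 \left(\sin{\left(\theta \right)} + \cos{\left(\theta \right)}\right) e^{\theta}}{2} is an antiderivative of f.
Check: d/d\theta[- \frac{3 \left(\sin{\left(\theta \right)} + \cos{\left(\theta \right)}\right) e^{\theta}}{2}] = - 3 e^{\theta} \cos{\left(\theta \right)} = f(\theta).
F(4) = - \frac{3 e^{4} \cos{\left(4 \right)}}{2} - \frac{3 e^{4} \sin{\left(4 \right)}}{2}; F(-1) = - \frac{3 \cos{\left(1 \right)}}{2 e} + \frac{3 \sin{\left(1 \right)}}{2 e}.
Integral = F(4) - F(-1) = - \frac{3 \sin{\left(1 \right)}}{2 e} + \frac{3 \cos{\left(1 \right)}}{2 e} - \frac{3 e^{4} \cos{\left(4 \right)}}{2} - \frac{3 e^{4} \sin{\left(4 \right)}}{2}.

Antiderivative: F(\theta) = - \frac{3 \left(\sin{\left(\theta \right)} + \cos{\left(\theta \right)}\right) e^{\theta}}{2}; value = - \frac{3 \sin{\left(1 \right)}}{2 e} + \frac{3 \cos{\left(1 \right)}}{2 e} - \frac{3 e^{4} \cos{\left(4 \right)}}{2} - \frac{3 e^{4} \sin{\left(4 \right)}}{2}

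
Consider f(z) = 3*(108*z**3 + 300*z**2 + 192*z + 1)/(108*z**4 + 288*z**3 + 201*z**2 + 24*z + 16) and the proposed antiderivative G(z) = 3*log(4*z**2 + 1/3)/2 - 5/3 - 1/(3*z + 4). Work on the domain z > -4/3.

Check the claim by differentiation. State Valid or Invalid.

d/dz[G] = (324*z**3 + 900*z**2 + 576*z + 3)/(108*z**4 + 288*z**3 + 201*z**2 + 24*z + 16)
This equals f(z) exactly, so the claim holds.

Valid - differentiating G returns exactly f.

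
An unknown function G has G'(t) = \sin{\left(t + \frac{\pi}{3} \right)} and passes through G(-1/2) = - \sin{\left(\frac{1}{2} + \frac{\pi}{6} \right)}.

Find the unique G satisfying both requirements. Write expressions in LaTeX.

G(t) = - \cos{\left(t + \frac{\pi}{3} \right)}

Differentiate the proposed G(t) back; it has to land on the given G'(t).
A general antiderivative is - \cos{\left(t + \frac{\pi}{3} \right)} + C.
The condition gives C = - \sin{\left(\frac{1}{2} + \frac{\pi}{6} \right)} - (- \sin{\left(\frac{1}{2} + \frac{\pi}{6} \right)}) = 0.
So G(t) = - \cos{\left(t + \frac{\pi}{3} \right)}.
Check: d/dt[- \cos{\left(t + \frac{\pi}{3} \right)}] = \sin{\left(t + \frac{\pi}{3} \right)} = G'(t).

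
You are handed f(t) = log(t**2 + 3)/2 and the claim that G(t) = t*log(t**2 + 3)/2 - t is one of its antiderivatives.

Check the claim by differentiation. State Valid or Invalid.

Invalid: d/dt[G] - f = -3/(t**2 + 3), which is not 0.

d/dt[G] = (t**2*log(t**2 + 3) + 3*log(t**2 + 3) - 6)/(2*t**2 + 6)
d/dt[G] - f(t) = -3/(t**2 + 3) != 0.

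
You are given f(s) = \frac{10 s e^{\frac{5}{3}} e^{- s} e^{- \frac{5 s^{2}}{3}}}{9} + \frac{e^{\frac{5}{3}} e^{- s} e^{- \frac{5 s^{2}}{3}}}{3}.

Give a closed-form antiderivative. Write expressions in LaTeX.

f matches the chain-rule pattern g'(h)*h' with inner function h(s) = - \frac{5 s^{2}}{3} - s + \frac{5}{3}; substituting u = h(s) collapses the integral.
Check: d/ds[- \frac{e^{\frac{5}{3}} e^{- s} e^{- \frac{5 s^{2}}{3}}}{3}] = \frac{\left(10 s e^{\frac{5}{3}} + 3 e^{\frac{5}{3}}\right) e^{- s} e^{- \frac{5 s^{2}}{3}}}{9}, which equals f(s).

An antiderivative is F(s) = - \frac{e^{\frac{5}{3}} e^{- s} e^{- \frac{5 s^{2}}{3}}}{3}.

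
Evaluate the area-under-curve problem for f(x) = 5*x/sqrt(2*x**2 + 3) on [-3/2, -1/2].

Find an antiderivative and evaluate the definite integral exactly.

Antiderivative: F(x) = 5*sqrt(2*x**2 + 3)/2; value = -5*sqrt(30)/4 + 5*sqrt(14)/4

f matches the chain-rule pattern g'(h)*h' with inner function h(x) = 2*x**2 + 3; substituting u = h(x) collapses the integral.
F(x) = 5*sqrt(2*x**2 + 3)/2 is an antiderivative of f.
Check: d/dx[5*sqrt(2*x**2 + 3)/2] = 5*x/sqrt(2*x**2 + 3) = f(x).
F(-1/2) = 5*sqrt(14)/4; F(-3/2) = 5*sqrt(30)/4.
Integral = F(-1/2) - F(-3/2) = -5*sqrt(30)/4 + 5*sqrt(14)/4.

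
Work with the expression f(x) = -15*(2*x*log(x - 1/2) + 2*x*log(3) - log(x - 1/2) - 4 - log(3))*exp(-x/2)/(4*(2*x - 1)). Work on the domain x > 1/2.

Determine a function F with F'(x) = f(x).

Recognize the product-rule pattern: f = u'v + uv' with u = 15*exp(-x/2)/2, v = log(3*x - 3/2), so integration by parts undoes it.
Check: d/dx[15*exp(-x/2)*log(3*x - 3/2)/2] = (-30*x*log(x - 1/2) - 30*x*log(3) + 15*log(x - 1/2) + 15*log(3) + 60)/(8*x*exp(x/2) - 4*exp(x/2)), which equals f(x).

An antiderivative is F(x) = 15*exp(-x/2)*log(3*x - 3/2)/2.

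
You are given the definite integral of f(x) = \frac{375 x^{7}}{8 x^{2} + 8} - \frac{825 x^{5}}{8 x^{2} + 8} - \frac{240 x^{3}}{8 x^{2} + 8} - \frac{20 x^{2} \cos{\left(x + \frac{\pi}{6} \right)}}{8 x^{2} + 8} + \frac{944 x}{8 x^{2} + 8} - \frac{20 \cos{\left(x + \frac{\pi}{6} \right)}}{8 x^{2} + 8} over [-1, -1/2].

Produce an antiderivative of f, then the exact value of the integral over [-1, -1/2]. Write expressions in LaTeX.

The integrand splits into summands that can be handled one at a time.
F(x) = - \frac{\left(4 - \frac{5 x^{2}}{2}\right)^{3}}{2} - \log{\left(3 x^{2} + 3 \right)} - \frac{5 \sin{\left(x + \frac{\pi}{6} \right)}}{2} is an antiderivative of f.
Check: d/dx[- \frac{\left(4 - \frac{5 x^{2}}{2}\right)^{3}}{2} - \log{\left(3 x^{2} + 3 \right)} - \frac{5 \sin{\left(x + \frac{\pi}{6} \right)}}{2}] = \frac{375 x^{7} - 825 x^{5} - 240 x^{3} - 20 x^{2} \cos{\left(x + \frac{\pi}{6} \right)} + 944 x - 20 \cos{\left(x + \frac{\pi}{6} \right)}}{8 x^{2} + 8}, which equals f(x).
F(-1/2) = - \frac{19683}{1024} - \log{\left(\frac{15}{4} \right)} - \frac{5 \cos{\left(\frac{1}{2} + \frac{\pi}{3} \right)}}{2}; F(-1) = - \log{\left(6 \right)} - \frac{27}{16} - \frac{5 \cos{\left(1 + \frac{\pi}{3} \right)}}{2}.
Integral = F(-1/2) - F(-1) = - \frac{17955}{1024} - \log{\left(\frac{15}{4} \right)} + \frac{5 \cos{\left(1 + \frac{\pi}{3} \right)}}{2} - \frac{5 \cos{\left(\frac{1}{2} + \frac{\pi}{3} \right)}}{2} + \log{\left(6 \right)}.

Antiderivative: F(x) = - \frac{\left(4 - \frac{5 x^{2}}{2}\right)^{3}}{2} - \log{\left(3 x^{2} + 3 \right)} - \frac{5 \sin{\left(x + \frac{\pi}{6} \right)}}{2}; value = - \frac{17955}{1024} - \log{\left(\frac{15}{4} \right)} + \frac{5 \cos{\left(1 + \frac{\pi}{3} \right)}}{2} - \frac{5 \cos{\left(\frac{1}{2} + \frac{\pi}{3} \right)}}{2} + \log{\left(6 \right)}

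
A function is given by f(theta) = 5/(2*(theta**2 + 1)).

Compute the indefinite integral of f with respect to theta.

F(theta) = 5*atan(theta)/2 + C

Recover f(theta) by differentiating a candidate F(theta); any mismatch rules it out.
Check: d/dtheta[5*atan(theta)/2] = 5/(2*theta**2 + 2), which equals f(theta).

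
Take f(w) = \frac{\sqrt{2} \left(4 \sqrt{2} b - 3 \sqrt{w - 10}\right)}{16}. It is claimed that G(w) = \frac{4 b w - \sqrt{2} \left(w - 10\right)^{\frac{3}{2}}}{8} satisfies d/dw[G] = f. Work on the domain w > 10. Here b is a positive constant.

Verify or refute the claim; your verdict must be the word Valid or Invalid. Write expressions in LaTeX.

d/dw[G] = \frac{b}{2} - \frac{3 \sqrt{2} \sqrt{w - 10}}{16}
This equals f(w) exactly, so the claim holds.

Valid - the claim checks out under differentiation.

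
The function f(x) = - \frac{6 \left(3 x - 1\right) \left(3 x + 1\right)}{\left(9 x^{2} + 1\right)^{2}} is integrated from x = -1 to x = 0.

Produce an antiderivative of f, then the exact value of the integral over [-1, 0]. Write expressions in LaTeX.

f has the shape u'v + uv' for u = 2 x and v = \frac{1}{3 x^{2} + \frac{1}{3}} — it is the derivative of the product u*v.
F(x) = \frac{2 x}{3 x^{2} + \frac{1}{3}} is an antiderivative of f.
Check: d/dx[\frac{2 x}{3 x^{2} + \frac{1}{3}}] = \frac{6 - 54 x^{2}}{81 x^{4} + 18 x^{2} + 1}, which equals f(x).
F(0) = 0; F(-1) = - \frac{3}{5}.
Integral = F(0) - F(-1) = \frac{3}{5}.

Antiderivative: F(x) = \frac{2 x}{3 x^{2} + \frac{1}{3}}; value = \frac{3}{5}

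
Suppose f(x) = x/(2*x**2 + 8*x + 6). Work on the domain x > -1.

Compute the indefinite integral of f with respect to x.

F(x) = -(log(x + 1) - 3*log(x + 3))/4 + C

The denominator factors as 2*(x + 1)*(x + 3); partial fractions split f into directly integrable pieces: 3/(4*(x + 3)) - 1/(4*(x + 1)).
Check: d/dx[-(log(x + 1) - 3*log(x + 3))/4] = x/(2*x**2 + 8*x + 6) = f(x).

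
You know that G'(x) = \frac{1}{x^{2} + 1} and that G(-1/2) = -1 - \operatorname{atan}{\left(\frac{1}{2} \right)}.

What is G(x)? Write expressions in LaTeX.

G(x) = \operatorname{atan}{\left(x \right)} - 1

Differentiate the proposed G(x) back; it has to land on the given G'(x).
A general antiderivative is \operatorname{atan}{\left(x \right)} + C.
The condition gives C = -1 - \operatorname{atan}{\left(\frac{1}{2} \right)} - (- \operatorname{atan}{\left(\frac{1}{2} \right)}) = -1.
So G(x) = \operatorname{atan}{\left(x \right)} - 1.
Check: d/dx[\operatorname{atan}{\left(x \right)} - 1] = \frac{1}{x^{2} + 1} = G'(x).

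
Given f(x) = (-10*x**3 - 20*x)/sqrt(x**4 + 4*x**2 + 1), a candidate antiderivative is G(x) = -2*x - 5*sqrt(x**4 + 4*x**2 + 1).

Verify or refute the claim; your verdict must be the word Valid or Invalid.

Invalid: d/dx[G] - f = -2, which is not 0.

d/dx[G] = (-10*x**3 - 20*x - 2*sqrt(x**4 + 4*x**2 + 1))/sqrt(x**4 + 4*x**2 + 1)
d/dx[G] - f(x) = -2 != 0.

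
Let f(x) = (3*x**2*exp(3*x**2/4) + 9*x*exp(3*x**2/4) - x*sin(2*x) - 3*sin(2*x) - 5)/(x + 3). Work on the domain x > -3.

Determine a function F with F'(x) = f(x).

An antiderivative is F(x) = 2*exp(3*x**2/4) - 5*log(x + 3) + cos(2*x)/2.

Recover f(x) by differentiating a candidate F(x); any mismatch rules it out.
Check: d/dx[2*exp(3*x**2/4) - 5*log(x + 3) + cos(2*x)/2] = (3*x**2*exp(3*x**2/4) + 9*x*exp(3*x**2/4) - x*sin(2*x) - 3*sin(2*x) - 5)/(x + 3) = f(x).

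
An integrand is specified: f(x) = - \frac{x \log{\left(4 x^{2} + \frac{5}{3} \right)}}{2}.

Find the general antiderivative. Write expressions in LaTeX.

F(x) = - \frac{12 x^{2} \log{\left(4 x^{2} + \frac{5}{3} \right)} - 12 x^{2} + 5 \log{\left(12 x^{2} + 5 \right)}}{48} + C

Any candidate F(x) must reproduce f(x) exactly when differentiated.
Check: d/dx[- \frac{12 x^{2} \log{\left(4 x^{2} + \frac{5}{3} \right)} - 12 x^{2} + 5 \log{\left(12 x^{2} + 5 \right)}}{48}] = - \frac{x \log{\left(4 x^{2} + \frac{5}{3} \right)}}{2} = f(x).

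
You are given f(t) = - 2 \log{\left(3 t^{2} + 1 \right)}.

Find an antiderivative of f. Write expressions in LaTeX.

An antiderivative is F(t) = \frac{2 \left(- 3 t \log{\left(3 t^{2} + 1 \right)} + 6 t - 2 \sqrt{3} \operatorname{atan}{\left(\sqrt{3} t \right)}\right)}{3}.

Any candidate F(t) must reproduce f(t) exactly when differentiated.
Check: d/dt[\frac{2 \left(- 3 t \log{\left(3 t^{2} + 1 \right)} + 6 t - 2 \sqrt{3} \operatorname{atan}{\left(\sqrt{3} t \right)}\right)}{3}] = - 2 \log{\left(3 t^{2} + 1 \right)} = f(t).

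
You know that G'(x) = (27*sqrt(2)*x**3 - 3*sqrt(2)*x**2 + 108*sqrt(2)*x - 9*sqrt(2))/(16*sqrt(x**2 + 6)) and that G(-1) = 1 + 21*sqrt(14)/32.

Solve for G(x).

G'(x) has the shape u'v + uv' for u = -3*sqrt(x**2/2 + 3)/4 and v = -3*x**2/2 + x/4 — it is the derivative of the product u*v.
A general antiderivative is -3*(-3*x**2/2 + x/4)*sqrt(x**2/2 + 3)/4 + C.
The condition gives C = 1 + 21*sqrt(14)/32 - (21*sqrt(14)/32) = 1.
So G(x) = -3*(-3*x**2/2 + x/4)*sqrt(x**2/2 + 3)/4 + 1.
Check: d/dx[-3*(-3*x**2/2 + x/4)*sqrt(x**2/2 + 3)/4 + 1] = sqrt(2)*(27*x**3 - 3*x**2 + 108*x - 9)/(16*sqrt(x**2 + 6)), which equals G'(x).

G(x) = -3*(-3*x**2/2 + x/4)*sqrt(x**2/2 + 3)/4 + 1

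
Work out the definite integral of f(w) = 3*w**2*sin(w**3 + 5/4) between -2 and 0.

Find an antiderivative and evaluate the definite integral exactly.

Antiderivative: F(w) = -cos(w**3 + 5/4); value = -cos(5/4) + cos(27/4)

f matches the chain-rule pattern g'(h)*h' with inner function h(w) = w**3 + 5/4; substituting u = h(w) collapses the integral.
F(w) = -cos(w**3 + 5/4) is an antiderivative of f.
Check: d/dw[-cos(w**3 + 5/4)] = 3*w**2*sin(w**3 + 5/4) = f(w).
F(0) = -cos(5/4); F(-2) = -cos(27/4).
Integral = F(0) - F(-2) = -cos(5/4) + cos(27/4).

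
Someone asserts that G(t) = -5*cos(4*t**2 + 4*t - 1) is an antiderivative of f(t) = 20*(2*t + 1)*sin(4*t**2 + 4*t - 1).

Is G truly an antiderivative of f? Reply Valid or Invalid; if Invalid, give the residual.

d/dt[G] = 40*t*sin(4*t**2 + 4*t - 1) + 20*sin(4*t**2 + 4*t - 1)
This equals f(t) exactly, so the claim holds.

Valid - the claim checks out under differentiation.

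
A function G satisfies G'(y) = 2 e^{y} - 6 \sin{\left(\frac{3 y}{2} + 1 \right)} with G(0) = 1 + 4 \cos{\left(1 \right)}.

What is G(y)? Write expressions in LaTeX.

G(y) = 2 e^{y} + 4 \cos{\left(\frac{3 y}{2} + 1 \right)} - 1

The integrand splits into summands that can be handled one at a time.
A general antiderivative is 2 e^{y} + 4 \cos{\left(\frac{3 y}{2} + 1 \right)} + C.
The condition gives C = 1 + 4 \cos{\left(1 \right)} - (2 + 4 \cos{\left(1 \right)}) = -1.
So G(y) = 2 e^{y} + 4 \cos{\left(\frac{3 y}{2} + 1 \right)} - 1.
Check: d/dy[2 e^{y} + 4 \cos{\left(\frac{3 y}{2} + 1 \right)} - 1] = 2 e^{y} - 6 \sin{\left(\frac{3 y}{2} + 1 \right)} = G'(y).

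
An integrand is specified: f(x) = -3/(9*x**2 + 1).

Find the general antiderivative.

F(x) = -atan(3*x) + C

An antiderivative F(x) passes only if d/dx[F] lands on f(x) exactly.
Check: d/dx[-atan(3*x)] = -3/(9*x**2 + 1) = f(x).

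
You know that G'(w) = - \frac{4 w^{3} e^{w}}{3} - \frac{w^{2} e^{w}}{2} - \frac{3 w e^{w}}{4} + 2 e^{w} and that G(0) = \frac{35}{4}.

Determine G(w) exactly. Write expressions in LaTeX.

G(w) = \frac{\left(- 16 w^{3} + 42 w^{2} - 93 w + 117\right) e^{w}}{12} - 1

G'(w) has the shape u'v + uv' for u = - \frac{4 w^{3}}{3} + \frac{7 w^{2}}{2} - \frac{31 w}{4} + \frac{39}{4} and v = e^{w} — it is the derivative of the product u*v.
A general antiderivative is \frac{\left(- 16 w^{3} + 42 w^{2} - 93 w + 117\right) e^{w}}{12} + C.
The condition gives C = \frac{35}{4} - (\frac{39}{4}) = -1.
So G(w) = \frac{\left(- 16 w^{3} + 42 w^{2} - 93 w + 117\right) e^{w}}{12} - 1.
Check: d/dw[\frac{\left(- 16 w^{3} + 42 w^{2} - 93 w + 117\right) e^{w}}{12} - 1] = - \frac{4 w^{3} e^{w}}{3} - \frac{w^{2} e^{w}}{2} - \frac{3 w e^{w}}{4} + 2 e^{w} = G'(w).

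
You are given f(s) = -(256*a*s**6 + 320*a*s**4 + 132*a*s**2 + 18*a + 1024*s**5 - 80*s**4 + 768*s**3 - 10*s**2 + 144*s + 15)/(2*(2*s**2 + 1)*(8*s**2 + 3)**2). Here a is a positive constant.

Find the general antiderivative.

Since d/ds undoes antidifferentiation here, F'(s) = f(s) is required of F(s).
Check: d/ds[(-16*a*s**3 - 6*a*s - 32*s**2*log(2*s**2 + 1) - 32*s**2*log(2) - 5*s - 12*log(2*s**2 + 1) - 12*log(2))/(16*s**2 + 6)] = (-256*a*s**6 - 320*a*s**4 - 132*a*s**2 - 18*a - 1024*s**5 + 80*s**4 - 768*s**3 + 10*s**2 - 144*s - 15)/(256*s**6 + 320*s**4 + 132*s**2 + 18), which equals f(s).

F(s) = (-16*a*s**3 - 6*a*s - 32*s**2*log(2*s**2 + 1) - 32*s**2*log(2) - 5*s - 12*log(2*s**2 + 1) - 12*log(2))/(16*s**2 + 6) + C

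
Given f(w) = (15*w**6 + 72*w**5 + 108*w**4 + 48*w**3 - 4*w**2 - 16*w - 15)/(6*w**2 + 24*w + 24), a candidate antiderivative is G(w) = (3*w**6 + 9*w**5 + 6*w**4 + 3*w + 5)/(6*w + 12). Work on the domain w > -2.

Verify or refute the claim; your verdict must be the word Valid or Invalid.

Invalid: d/dw[G] - f = 2/3, which is not 0.

d/dw[G] = (15*w**6 + 72*w**5 + 108*w**4 + 48*w**3 + 1)/(6*w**2 + 24*w + 24)
d/dw[G] - f(w) = 2/3 != 0.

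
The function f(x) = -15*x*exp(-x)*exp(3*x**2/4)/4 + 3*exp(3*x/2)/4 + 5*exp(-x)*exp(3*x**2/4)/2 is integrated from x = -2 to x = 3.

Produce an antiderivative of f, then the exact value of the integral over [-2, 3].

Antiderivative: F(x) = -(-exp(3*x/2) + 5*exp(-x)*exp(3*x**2/4))/2; value = -5*exp(15/4)/2 - exp(-3)/2 + exp(9/2)/2 + 5*exp(5)/2

The integrand splits into summands that can be handled one at a time.
F(x) = -(-exp(3*x/2) + 5*exp(-x)*exp(3*x**2/4))/2 is an antiderivative of f.
Check: d/dx[-(-exp(3*x/2) + 5*exp(-x)*exp(3*x**2/4))/2] = (-15*x*exp(3*x**2/4) + 3*exp(5*x/2) + 10*exp(3*x**2/4))*exp(-x)/4, which equals f(x).
F(3) = -5*exp(15/4)/2 + exp(9/2)/2; F(-2) = -5*exp(5)/2 + exp(-3)/2.
Integral = F(3) - F(-2) = -5*exp(15/4)/2 - exp(-3)/2 + exp(9/2)/2 + 5*exp(5)/2.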